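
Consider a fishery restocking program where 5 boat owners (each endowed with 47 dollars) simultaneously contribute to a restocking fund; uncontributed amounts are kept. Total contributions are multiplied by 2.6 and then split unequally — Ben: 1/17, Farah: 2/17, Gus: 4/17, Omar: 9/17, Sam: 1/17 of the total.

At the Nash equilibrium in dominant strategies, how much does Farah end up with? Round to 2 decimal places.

61.38 dollars

A player with share s gets back 2.6·s per unit contributed, so full contribution is dominant for anyone with s > 1/2.6 = 0.3846 and zero contribution is dominant for anyone below.
Only Omar (9/17) clears that bar, contributing 47; the remaining 4 contribute 0. Total contributed: 47.
Farah keeps 47 and receives 2.6 × 47 × 2/17 = 14.38 from the restocking fund, for a payoff of 61.38.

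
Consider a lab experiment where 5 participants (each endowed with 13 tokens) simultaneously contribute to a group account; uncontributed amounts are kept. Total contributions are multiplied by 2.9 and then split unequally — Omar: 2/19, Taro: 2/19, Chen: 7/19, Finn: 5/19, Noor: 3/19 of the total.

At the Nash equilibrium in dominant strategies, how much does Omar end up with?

16.97 tokens

A player with share s gets back 2.9·s per unit contributed, so full contribution is dominant for anyone with s > 1/2.9 = 0.3448 and zero contribution is dominant for anyone below.
Chen alone (share 7/19) is above the threshold, contributing 13; the remaining 4 contribute 0. Total contributed: 13.
Omar keeps 13 and receives 2.9 × 13 × 2/19 = 3.97 from the group account, for a payoff of 16.97.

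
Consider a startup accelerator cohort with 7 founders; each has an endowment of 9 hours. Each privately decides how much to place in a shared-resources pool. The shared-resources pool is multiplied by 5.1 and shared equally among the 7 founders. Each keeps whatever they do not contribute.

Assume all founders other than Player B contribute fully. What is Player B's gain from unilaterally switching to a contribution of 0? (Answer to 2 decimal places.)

2.44 hours

Switching from a contribution of 9 to 0 lets Player B keep an extra 9 hours, but lowers the shared-resources pool by 9, which costs Player B their own share of that drop: 5.1/7 × 9 = 6.56.
Net gain = 9 − 6.56 = 2.44. The private return per contributed unit (0.7286) is below 1, so free-riding is indeed the best response regardless of what the others do.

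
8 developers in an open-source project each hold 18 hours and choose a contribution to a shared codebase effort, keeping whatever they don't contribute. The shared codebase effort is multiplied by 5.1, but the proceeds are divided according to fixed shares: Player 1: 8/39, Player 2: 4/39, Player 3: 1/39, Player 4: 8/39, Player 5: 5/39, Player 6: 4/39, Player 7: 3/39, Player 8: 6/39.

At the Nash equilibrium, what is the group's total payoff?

291.60 hours

Each unit j contributes comes back to j as 5.1 × (j's share), so j prefers to contribute only if that share exceeds 1/5.1 = 0.1961; otherwise keeping the unit dominates.
Player 1 and Player 4 are above the threshold, contributing 18 each; the remaining 6 contribute 0. Total contributed: 36.
The shared codebase effort pays out 5.1 × 36 = 183.60 in total (split across the unequal shares, but the aggregate is all that matters for the group sum).
The 6 free-riders keep 18 each, adding 108. Group total = 108 + 183.60 = 291.60.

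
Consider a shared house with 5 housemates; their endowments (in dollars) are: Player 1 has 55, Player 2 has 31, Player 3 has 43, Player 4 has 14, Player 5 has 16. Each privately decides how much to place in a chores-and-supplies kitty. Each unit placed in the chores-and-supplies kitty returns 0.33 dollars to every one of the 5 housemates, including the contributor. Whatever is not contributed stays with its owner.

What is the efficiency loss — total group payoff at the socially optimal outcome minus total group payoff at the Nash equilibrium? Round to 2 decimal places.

The private return per contributed unit is 0.33 < 1 for everyone, so the Nash equilibrium is zero contribution and the group total is Σ E_j = 55 + 31 + 43 + 14 + 16 = 159.
Each contributed unit returns 1.650 to the group, so the social optimum is full contribution by everyone: group total = 1.650 × 159 = 262.35.
Efficiency loss = (1.650 − 1) × 159 = 103.35.

103.35 dollars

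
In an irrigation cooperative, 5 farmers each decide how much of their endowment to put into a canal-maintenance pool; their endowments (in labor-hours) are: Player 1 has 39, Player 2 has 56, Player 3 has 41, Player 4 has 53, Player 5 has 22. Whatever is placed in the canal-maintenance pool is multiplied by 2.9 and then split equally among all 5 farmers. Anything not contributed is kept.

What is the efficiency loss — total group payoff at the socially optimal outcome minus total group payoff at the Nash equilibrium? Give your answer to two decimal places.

The private return per contributed unit is 2.9/5 = 0.5800 < 1 for every player regardless of endowment, so the Nash equilibrium is zero contribution and the group total is Σ E_j = 39 + 56 + 41 + 53 + 22 = 211.
Each contributed unit returns 2.900 to the group, so the social optimum is full contribution by everyone: group total = 2.900 × 211 = 611.90.
Efficiency loss = (2.900 − 1) × 211 = 400.90.

400.90 labor-hours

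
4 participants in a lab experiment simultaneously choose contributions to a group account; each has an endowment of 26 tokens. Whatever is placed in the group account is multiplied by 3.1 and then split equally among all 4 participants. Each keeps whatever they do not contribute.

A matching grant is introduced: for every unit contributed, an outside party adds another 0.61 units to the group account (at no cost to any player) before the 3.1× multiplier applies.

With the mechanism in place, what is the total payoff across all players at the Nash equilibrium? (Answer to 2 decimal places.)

519.06 tokens

With the mechanism, a contributed unit returns 3.1 × 1.61 / 4 = 1.2478 per unit of net cost to the contributor — now above 1 — so contributing fully is weakly dominant for every player.
At the Nash equilibrium everyone contributes 26. Group total payoff = 3.1 × 1.61 × 104 = 519.06.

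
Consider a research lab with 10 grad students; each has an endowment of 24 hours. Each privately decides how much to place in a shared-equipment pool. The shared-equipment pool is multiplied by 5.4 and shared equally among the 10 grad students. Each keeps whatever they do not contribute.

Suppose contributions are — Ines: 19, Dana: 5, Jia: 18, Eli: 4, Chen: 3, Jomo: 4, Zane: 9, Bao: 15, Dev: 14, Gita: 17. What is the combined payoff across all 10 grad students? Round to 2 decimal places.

715.20 hours

Total contributed: 19 + 5 + 18 + 4 + 3 + 4 + 9 + 15 + 14 + 17 = 108; total kept: 10 × 24 − 108 = 132.
The shared-equipment pool pays out 5.4 × 108 = 583.20 in aggregate.
Group total = 132 + 583.20 = 715.20.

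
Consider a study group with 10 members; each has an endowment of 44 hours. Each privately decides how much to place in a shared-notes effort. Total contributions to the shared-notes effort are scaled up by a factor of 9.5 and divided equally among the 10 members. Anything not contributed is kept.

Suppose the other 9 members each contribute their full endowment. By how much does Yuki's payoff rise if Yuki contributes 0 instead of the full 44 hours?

2.20 hours

Switching from a contribution of 44 to 0 lets Yuki keep an extra 44 hours, but lowers the shared-notes effort by 44, which costs Yuki their own share of that drop: 9.5/10 × 44 = 41.80.
Net gain = 44 − 41.80 = 2.20. The private return per contributed unit (0.9500) is below 1, so free-riding is indeed the best response regardless of what the others do.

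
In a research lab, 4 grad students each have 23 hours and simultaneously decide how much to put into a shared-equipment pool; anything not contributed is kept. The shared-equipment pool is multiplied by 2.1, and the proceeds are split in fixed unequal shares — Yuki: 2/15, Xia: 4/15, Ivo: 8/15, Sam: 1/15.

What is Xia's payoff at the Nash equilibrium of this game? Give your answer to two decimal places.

35.88 hours

A player with share s gets back 2.1·s per unit contributed, so full contribution is dominant for anyone with s > 1/2.1 = 0.4762 and zero contribution is dominant for anyone below.
Only Ivo (8/15) clears that bar, contributing 23; the remaining 3 contribute 0. Total contributed: 23.
Xia keeps 23 and receives 2.1 × 23 × 4/15 = 12.88 from the shared-equipment pool, for a payoff of 35.88.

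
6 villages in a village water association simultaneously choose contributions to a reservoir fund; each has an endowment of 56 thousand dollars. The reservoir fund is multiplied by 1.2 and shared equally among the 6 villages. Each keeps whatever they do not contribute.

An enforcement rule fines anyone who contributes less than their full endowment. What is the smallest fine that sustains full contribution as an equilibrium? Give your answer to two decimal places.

Given the others contribute fully, the best deviation is to contribute 0 (any partial contribution still incurs the fine and gives up units whose private return 0.2000 is below 1).
Deviating from 56 to 0 saves 56 thousand dollars but forfeits the deviator's share of the drop in the reservoir fund: 1.2/6 × 56 = 11.20.
So the deviation gain is 56 − 11.20 = 44.80, and the fine must be at least 44.80 thousand dollars to wipe it out.

44.80 thousand dollars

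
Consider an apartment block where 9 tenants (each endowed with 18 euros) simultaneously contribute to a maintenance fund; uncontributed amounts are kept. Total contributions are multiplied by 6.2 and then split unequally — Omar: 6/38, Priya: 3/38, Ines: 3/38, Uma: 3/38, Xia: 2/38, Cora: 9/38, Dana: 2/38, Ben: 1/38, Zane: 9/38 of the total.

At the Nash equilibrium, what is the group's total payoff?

349.20 euros

Each unit j contributes comes back to j as 6.2 × (j's share), so j prefers to contribute only if that share exceeds 1/6.2 = 0.1613; otherwise keeping the unit dominates.
Cora and Zane are above the threshold, contributing 18 each; the remaining 7 contribute 0. Total contributed: 36.
The maintenance fund pays out 6.2 × 36 = 223.20 in total (split across the unequal shares, but the aggregate is all that matters for the group sum).
The 7 free-riders keep 18 each, adding 126. Group total = 126 + 223.20 = 349.20.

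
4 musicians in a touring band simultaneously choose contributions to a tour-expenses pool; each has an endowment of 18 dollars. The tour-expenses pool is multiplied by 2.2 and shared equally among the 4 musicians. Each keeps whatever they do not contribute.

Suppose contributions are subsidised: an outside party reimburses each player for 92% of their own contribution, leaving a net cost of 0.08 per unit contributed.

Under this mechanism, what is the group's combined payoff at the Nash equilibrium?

224.64 dollars

With the mechanism, a contributed unit returns (2.2/4) / 0.08 = 6.8750 per unit of net cost to the contributor — now above 1 — so contributing fully is weakly dominant for every player.
At the Nash equilibrium everyone contributes 18. Group total payoff = 4 × (18 × 0.92 + 2.2 × 18) = 224.64.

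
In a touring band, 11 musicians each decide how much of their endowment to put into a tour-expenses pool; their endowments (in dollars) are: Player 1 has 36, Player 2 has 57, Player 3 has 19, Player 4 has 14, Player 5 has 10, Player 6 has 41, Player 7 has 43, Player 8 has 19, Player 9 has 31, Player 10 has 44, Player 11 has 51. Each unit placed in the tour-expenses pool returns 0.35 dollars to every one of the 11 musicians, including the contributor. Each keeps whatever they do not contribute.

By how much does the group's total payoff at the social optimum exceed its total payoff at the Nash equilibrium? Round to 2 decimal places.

1040.25 dollars

The private return per contributed unit is 0.35 < 1 for everyone, so the Nash equilibrium is zero contribution and the group total is Σ E_j = 36 + 57 + 19 + 14 + 10 + 41 + 43 + 19 + 31 + 44 + 51 = 365.
Each contributed unit returns 3.850 to the group, so the social optimum is full contribution by everyone: group total = 3.850 × 365 = 1405.25.
Efficiency loss = (3.850 − 1) × 365 = 1040.25.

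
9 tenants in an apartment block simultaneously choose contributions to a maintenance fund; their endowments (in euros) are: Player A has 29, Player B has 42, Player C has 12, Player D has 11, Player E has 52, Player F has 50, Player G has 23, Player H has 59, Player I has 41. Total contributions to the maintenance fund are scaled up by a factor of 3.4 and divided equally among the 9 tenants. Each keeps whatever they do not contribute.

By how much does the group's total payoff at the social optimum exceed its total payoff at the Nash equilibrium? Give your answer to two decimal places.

765.60 euros

The private return per contributed unit is 3.4/9 = 0.3778 < 1 for every player regardless of endowment, so the Nash equilibrium is zero contribution and the group total is Σ E_j = 29 + 42 + 12 + 11 + 52 + 50 + 23 + 59 + 41 = 319.
Each contributed unit returns 3.400 to the group, so the social optimum is full contribution by everyone: group total = 3.400 × 319 = 1084.60.
Efficiency loss = (3.400 − 1) × 319 = 765.60.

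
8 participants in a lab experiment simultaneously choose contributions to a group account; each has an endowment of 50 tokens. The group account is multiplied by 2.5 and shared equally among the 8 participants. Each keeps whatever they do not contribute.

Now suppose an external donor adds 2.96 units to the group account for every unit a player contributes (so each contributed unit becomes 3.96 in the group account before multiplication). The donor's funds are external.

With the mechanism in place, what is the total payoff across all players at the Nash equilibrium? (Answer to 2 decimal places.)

3960.00 tokens

Under the mechanism each unit contributed yields 2.5 × 3.96 / 8 = 1.2375 back to its contributor per unit of net cost, which exceeds 1, making full contribution the dominant choice for everyone.
So the Nash equilibrium is full contribution by all 8; the group earns 2.5 × 3.96 × 400 = 3960.00.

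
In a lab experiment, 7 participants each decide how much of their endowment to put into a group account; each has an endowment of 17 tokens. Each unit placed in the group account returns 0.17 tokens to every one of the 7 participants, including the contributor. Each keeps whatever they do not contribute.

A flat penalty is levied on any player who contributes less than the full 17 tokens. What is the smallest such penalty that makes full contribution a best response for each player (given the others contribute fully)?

Given the others contribute fully, the best deviation is to contribute 0 (any partial contribution still incurs the fine and gives up units whose private return 0.17 is below 1).
Deviating from 17 to 0 saves 17 tokens but forfeits the deviator's share of the drop in the group account: 0.17 × 17 = 2.89.
So the deviation gain is 17 − 2.89 = 14.11, and the fine must be at least 14.11 tokens to wipe it out.

14.11 tokens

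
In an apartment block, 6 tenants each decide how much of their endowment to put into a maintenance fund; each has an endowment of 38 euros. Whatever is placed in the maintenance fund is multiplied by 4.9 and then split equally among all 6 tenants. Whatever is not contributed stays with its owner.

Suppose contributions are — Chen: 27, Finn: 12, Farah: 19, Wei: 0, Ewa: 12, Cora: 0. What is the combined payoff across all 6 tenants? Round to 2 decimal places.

Total contributed: 27 + 12 + 19 + 0 + 12 + 0 = 70; total kept: 6 × 38 − 70 = 158.
The maintenance fund pays out 4.9 × 70 = 343.00 in aggregate.
Group total = 158 + 343.00 = 501.00.

501.00 euros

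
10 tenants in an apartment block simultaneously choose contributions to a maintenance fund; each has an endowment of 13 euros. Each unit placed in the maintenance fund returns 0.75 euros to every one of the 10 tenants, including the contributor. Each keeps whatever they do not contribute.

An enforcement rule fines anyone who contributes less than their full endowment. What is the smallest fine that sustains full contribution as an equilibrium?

3.25 euros

Given the others contribute fully, the best deviation is to contribute 0 (any partial contribution still incurs the fine and gives up units whose private return 0.75 is below 1).
Deviating from 13 to 0 saves 13 euros but forfeits the deviator's share of the drop in the maintenance fund: 0.75 × 13 = 9.75.
So the deviation gain is 13 − 9.75 = 3.25, and the fine must be at least 3.25 euros to wipe it out.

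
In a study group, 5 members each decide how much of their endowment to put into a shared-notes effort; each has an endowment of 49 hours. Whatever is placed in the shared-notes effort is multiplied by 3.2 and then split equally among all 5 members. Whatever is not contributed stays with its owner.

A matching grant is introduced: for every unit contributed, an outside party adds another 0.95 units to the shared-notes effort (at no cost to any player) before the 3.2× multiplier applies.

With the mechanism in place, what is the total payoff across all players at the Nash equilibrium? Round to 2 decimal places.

With the mechanism, a contributed unit returns 3.2 × 1.95 / 5 = 1.2480 per unit of net cost to the contributor — now above 1 — so contributing fully is weakly dominant for every player.
So the Nash equilibrium is full contribution by all 5; the group earns 3.2 × 1.95 × 245 = 1528.80.

1528.80 hours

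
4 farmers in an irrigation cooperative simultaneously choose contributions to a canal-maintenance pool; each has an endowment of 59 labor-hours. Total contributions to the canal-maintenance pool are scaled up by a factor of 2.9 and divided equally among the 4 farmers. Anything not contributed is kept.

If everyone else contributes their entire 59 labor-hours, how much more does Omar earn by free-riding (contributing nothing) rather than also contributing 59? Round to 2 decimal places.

16.23 labor-hours

Switching from a contribution of 59 to 0 lets Omar keep an extra 59 labor-hours, but lowers the canal-maintenance pool by 59, which costs Omar their own share of that drop: 2.9/4 × 59 = 42.77.
Net gain = 59 − 42.77 = 16.23. The private return per contributed unit (0.7250) is below 1, so free-riding is indeed the best response regardless of what the others do.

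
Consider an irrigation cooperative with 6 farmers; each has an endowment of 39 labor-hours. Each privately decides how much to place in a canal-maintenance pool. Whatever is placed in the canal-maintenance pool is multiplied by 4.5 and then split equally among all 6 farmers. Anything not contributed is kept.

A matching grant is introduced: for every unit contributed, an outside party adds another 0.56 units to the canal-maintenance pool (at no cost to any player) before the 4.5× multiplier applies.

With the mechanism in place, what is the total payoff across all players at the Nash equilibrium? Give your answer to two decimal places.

1642.68 labor-hours

Under the mechanism each unit contributed yields 4.5 × 1.56 / 6 = 1.1700 back to its contributor per unit of net cost, which exceeds 1, making full contribution the dominant choice for everyone.
So the Nash equilibrium is full contribution by all 6; the group earns 4.5 × 1.56 × 234 = 1642.68.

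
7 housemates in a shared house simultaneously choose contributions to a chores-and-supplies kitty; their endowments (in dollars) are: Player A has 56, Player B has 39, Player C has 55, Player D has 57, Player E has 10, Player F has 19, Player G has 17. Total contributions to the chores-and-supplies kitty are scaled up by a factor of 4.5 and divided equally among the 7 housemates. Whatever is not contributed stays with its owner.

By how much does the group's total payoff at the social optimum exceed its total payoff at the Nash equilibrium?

The private return per contributed unit is 4.5/7 = 0.6429 < 1 for every player regardless of endowment, so the Nash equilibrium is zero contribution and the group total is Σ E_j = 56 + 39 + 55 + 57 + 10 + 19 + 17 = 253.
Each contributed unit returns 4.500 to the group, so the social optimum is full contribution by everyone: group total = 4.500 × 253 = 1138.50.
Efficiency loss = (4.500 − 1) × 253 = 885.50.

885.50 dollars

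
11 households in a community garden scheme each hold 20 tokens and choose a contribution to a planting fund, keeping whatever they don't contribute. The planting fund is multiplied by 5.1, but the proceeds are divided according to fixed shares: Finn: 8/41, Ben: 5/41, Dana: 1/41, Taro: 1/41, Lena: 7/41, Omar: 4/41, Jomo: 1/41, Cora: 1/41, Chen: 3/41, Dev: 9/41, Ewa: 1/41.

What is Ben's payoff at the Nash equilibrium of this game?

32.44 tokens

A player with share s gets back 5.1·s per unit contributed, so full contribution is dominant for anyone with s > 1/5.1 = 0.1961 and zero contribution is dominant for anyone below.
The only share above 0.1961 is Dev's 9/41, contributing 20; the remaining 10 contribute 0. Total contributed: 20.
Ben keeps 20 and receives 5.1 × 20 × 5/41 = 12.44 from the planting fund, for a payoff of 32.44.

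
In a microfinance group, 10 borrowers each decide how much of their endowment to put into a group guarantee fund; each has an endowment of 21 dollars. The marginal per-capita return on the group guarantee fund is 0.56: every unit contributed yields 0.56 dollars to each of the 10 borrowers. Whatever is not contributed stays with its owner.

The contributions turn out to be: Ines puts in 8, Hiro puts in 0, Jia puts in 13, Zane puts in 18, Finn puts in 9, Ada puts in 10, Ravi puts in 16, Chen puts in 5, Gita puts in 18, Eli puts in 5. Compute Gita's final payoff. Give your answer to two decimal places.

60.12 dollars

Total contributed: 8 + 0 + 13 + 18 + 9 + 10 + 16 + 5 + 18 + 5 = 102.
Each receives 0.56 × 102 = 57.12 from the group guarantee fund.
Gita keeps 21 − 18 = 3, so Gita's payoff is 3 + 57.12 = 60.12.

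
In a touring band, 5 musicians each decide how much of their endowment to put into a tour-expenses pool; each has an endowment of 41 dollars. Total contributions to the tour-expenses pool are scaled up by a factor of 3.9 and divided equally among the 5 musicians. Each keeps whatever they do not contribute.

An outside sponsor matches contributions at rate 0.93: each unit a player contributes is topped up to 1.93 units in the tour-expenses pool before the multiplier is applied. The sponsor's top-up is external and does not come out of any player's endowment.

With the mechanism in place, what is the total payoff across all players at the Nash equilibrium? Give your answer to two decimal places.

The effective private return per unit is now 3.9 × 1.93 / 5 = 1.5054 > 1, so every player's dominant strategy flips to full contribution.
At the Nash equilibrium everyone contributes 41. Group total payoff = 3.9 × 1.93 × 205 = 1543.04.

1543.04 dollars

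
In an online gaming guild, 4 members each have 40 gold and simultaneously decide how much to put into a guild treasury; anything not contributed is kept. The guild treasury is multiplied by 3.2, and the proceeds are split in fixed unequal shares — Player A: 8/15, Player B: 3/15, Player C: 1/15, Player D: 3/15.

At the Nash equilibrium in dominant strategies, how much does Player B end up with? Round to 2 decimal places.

65.60 gold

A player with share s gets back 3.2·s per unit contributed, so full contribution is dominant for anyone with s > 1/3.2 = 0.3125 and zero contribution is dominant for anyone below.
Player A alone (share 8/15) is above the threshold, contributing 40; the remaining 3 contribute 0. Total contributed: 40.
Player B keeps 40 and receives 3.2 × 40 × 3/15 = 25.60 from the guild treasury, for a payoff of 65.60.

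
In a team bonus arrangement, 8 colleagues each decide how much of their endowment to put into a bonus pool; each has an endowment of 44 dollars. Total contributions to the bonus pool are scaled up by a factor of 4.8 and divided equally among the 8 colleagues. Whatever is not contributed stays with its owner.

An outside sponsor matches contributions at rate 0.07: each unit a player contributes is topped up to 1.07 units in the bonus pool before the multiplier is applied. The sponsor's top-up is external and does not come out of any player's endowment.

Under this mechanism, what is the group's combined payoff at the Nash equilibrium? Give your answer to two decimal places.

352.00 dollars

Even with the mechanism, each unit contributed returns only 4.8 × 1.07 / 8 = 0.6420 per unit of net cost, so contributing nothing is still dominant.
Everyone keeps their endowment and the group total is 8 × 44 = 352.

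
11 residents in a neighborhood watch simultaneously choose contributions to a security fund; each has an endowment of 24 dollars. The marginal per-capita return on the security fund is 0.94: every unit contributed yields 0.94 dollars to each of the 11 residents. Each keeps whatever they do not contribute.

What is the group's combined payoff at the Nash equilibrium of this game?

The private return per contributed unit is 0.94 < 1, so contributing 0 is dominant for every player. At the Nash equilibrium everyone keeps their 24, and the group total is 11 × 24 = 264.

264.00 dollars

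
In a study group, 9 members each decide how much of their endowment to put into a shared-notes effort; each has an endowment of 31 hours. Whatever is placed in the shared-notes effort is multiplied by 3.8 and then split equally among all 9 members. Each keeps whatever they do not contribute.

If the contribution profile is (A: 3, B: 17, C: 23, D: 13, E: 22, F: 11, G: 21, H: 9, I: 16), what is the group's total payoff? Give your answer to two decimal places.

657.00 hours

Total contributed: 3 + 17 + 23 + 13 + 22 + 11 + 21 + 9 + 16 = 135; total kept: 9 × 31 − 135 = 144.
The shared-notes effort pays out 3.8 × 135 = 513.00 in aggregate.
Group total = 144 + 513.00 = 657.00.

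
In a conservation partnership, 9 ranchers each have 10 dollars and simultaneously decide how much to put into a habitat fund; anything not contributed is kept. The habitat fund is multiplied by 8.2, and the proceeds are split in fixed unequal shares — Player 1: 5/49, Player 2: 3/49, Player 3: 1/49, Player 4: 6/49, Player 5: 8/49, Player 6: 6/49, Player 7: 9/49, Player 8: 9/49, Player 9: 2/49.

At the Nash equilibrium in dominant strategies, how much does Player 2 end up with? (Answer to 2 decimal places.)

35.10 dollars

For player j, contributing a unit is worthwhile iff 8.2 × (j's share) ≥ 1, i.e. iff j's share is at least 0.1220.
The shares above 0.1220 belong to Player 4, Player 5, Player 6, Player 7 and Player 8, contributing 10 each; the remaining 4 contribute 0. Total contributed: 50.
Player 2 keeps 10 and receives 8.2 × 50 × 3/49 = 25.10 from the habitat fund, for a payoff of 35.10.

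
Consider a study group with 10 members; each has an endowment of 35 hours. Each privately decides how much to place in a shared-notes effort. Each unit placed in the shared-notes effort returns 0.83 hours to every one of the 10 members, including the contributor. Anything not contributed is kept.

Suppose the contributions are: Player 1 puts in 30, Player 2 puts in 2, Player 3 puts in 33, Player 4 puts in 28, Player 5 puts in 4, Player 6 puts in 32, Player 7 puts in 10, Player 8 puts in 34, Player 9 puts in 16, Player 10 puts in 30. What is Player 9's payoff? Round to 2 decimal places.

200.77 hours

Total contributed: 30 + 2 + 33 + 28 + 4 + 32 + 10 + 34 + 16 + 30 = 219.
Each receives 0.83 × 219 = 181.77 from the shared-notes effort.
Player 9 keeps 35 − 16 = 19, so Player 9's payoff is 19 + 181.77 = 200.77.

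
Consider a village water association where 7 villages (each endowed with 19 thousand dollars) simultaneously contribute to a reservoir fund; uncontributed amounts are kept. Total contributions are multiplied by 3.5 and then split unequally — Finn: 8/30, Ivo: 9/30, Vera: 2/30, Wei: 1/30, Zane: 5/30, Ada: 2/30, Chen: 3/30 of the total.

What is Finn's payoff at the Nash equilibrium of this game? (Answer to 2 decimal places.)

A player with share s gets back 3.5·s per unit contributed, so full contribution is dominant for anyone with s > 1/3.5 = 0.2857 and zero contribution is dominant for anyone below.
Ivo alone (share 9/30) is above the threshold, contributing 19; the remaining 6 contribute 0. Total contributed: 19.
Finn keeps 19 and receives 3.5 × 19 × 8/30 = 17.73 from the reservoir fund, for a payoff of 36.73.

36.73 thousand dollars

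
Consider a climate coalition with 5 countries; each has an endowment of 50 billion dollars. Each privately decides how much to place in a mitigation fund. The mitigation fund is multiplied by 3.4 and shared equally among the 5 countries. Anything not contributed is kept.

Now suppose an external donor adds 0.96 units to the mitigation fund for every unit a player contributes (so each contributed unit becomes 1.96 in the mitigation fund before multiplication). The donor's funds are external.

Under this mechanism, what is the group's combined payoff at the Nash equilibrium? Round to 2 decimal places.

1666.00 billion dollars

With the mechanism, a contributed unit returns 3.4 × 1.96 / 5 = 1.3328 per unit of net cost to the contributor — now above 1 — so contributing fully is weakly dominant for every player.
So the Nash equilibrium is full contribution by all 5; the group earns 3.4 × 1.96 × 250 = 1666.00.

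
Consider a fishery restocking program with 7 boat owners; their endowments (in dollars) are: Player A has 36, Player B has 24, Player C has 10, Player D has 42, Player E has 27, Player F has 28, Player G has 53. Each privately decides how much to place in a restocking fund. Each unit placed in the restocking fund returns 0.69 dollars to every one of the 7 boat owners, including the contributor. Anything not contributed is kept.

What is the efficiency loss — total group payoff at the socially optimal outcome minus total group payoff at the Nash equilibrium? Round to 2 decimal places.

842.60 dollars

The private return per contributed unit is 0.69 < 1 for everyone, so the Nash equilibrium is zero contribution and the group total is Σ E_j = 36 + 24 + 10 + 42 + 27 + 28 + 53 = 220.
Each contributed unit returns 4.830 to the group, so the social optimum is full contribution by everyone: group total = 4.830 × 220 = 1062.60.
Efficiency loss = (4.830 − 1) × 220 = 842.60.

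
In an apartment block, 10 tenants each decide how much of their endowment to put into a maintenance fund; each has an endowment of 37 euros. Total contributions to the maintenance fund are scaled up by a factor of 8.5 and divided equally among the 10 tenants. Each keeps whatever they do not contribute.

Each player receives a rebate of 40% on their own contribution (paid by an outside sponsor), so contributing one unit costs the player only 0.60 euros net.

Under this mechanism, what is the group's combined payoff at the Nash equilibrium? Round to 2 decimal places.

3293.00 euros

With the mechanism, a contributed unit returns (8.5/10) / 0.60 = 1.4167 per unit of net cost to the contributor — now above 1 — so contributing fully is weakly dominant for every player.
So the Nash equilibrium is full contribution by all 10; the group earns 10 × (37 × 0.40 + 8.5 × 37) = 3293.00.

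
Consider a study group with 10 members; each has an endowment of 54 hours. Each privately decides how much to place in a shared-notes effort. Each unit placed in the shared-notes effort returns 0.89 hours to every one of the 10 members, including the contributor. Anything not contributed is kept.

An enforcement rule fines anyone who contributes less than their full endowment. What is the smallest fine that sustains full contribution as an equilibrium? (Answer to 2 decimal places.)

Given the others contribute fully, the best deviation is to contribute 0 (any partial contribution still incurs the fine and gives up units whose private return 0.89 is below 1).
Deviating from 54 to 0 saves 54 hours but forfeits the deviator's share of the drop in the shared-notes effort: 0.89 × 54 = 48.06.
So the deviation gain is 54 − 48.06 = 5.94, and the fine must be at least 5.94 hours to wipe it out.

5.94 hours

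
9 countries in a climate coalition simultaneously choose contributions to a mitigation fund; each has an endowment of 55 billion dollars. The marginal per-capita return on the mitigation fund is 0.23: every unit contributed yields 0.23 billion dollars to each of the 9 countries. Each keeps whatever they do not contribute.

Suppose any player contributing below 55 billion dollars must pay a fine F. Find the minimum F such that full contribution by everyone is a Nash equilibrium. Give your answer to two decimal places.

42.35 billion dollars

Given the others contribute fully, the best deviation is to contribute 0 (any partial contribution still incurs the fine and gives up units whose private return 0.23 is below 1).
Deviating from 55 to 0 saves 55 billion dollars but forfeits the deviator's share of the drop in the mitigation fund: 0.23 × 55 = 12.65.
So the deviation gain is 55 − 12.65 = 42.35, and the fine must be at least 42.35 billion dollars to wipe it out.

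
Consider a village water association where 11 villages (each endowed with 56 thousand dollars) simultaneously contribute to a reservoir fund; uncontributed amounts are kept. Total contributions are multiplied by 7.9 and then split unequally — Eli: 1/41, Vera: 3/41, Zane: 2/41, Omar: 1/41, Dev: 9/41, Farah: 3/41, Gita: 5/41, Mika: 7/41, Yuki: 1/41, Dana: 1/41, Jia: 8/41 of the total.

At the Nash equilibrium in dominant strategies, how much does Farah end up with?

For player j, contributing a unit is worthwhile iff 7.9 × (j's share) ≥ 1, i.e. iff j's share is at least 0.1266.
Dev, Mika and Jia are above the threshold, contributing 56 each; the remaining 8 contribute 0. Total contributed: 168.
Farah keeps 56 and receives 7.9 × 168 × 3/41 = 97.11 from the reservoir fund, for a payoff of 153.11.

153.11 thousand dollars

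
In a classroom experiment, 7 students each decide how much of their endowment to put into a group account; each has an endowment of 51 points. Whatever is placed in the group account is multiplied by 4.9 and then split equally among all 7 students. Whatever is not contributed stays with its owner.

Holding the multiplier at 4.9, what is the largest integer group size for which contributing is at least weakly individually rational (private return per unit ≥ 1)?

4

Private return per unit is 4.9/(group size), which is ≥ 1 whenever the group size is ≤ 4.9.
The largest such integer is 4.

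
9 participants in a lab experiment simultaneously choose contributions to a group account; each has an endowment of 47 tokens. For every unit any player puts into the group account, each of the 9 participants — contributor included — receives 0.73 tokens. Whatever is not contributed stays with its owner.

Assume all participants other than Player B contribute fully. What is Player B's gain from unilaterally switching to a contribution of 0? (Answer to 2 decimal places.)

12.69 tokens

Switching from a contribution of 47 to 0 lets Player B keep an extra 47 tokens, but lowers the group account by 47, which costs Player B their own share of that drop: 0.73 × 47 = 34.31.
Net gain = 47 − 34.31 = 12.69. The private return per contributed unit (0.73) is below 1, so free-riding is indeed the best response regardless of what the others do.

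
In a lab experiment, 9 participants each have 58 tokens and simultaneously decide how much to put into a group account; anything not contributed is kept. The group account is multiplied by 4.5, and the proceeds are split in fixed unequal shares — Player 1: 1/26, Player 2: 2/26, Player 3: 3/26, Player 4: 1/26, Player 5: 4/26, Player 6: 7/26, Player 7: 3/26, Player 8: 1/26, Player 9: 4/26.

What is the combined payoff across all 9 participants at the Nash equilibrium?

For player j, contributing a unit is worthwhile iff 4.5 × (j's share) ≥ 1, i.e. iff j's share is at least 0.2222.
The only share above 0.2222 is Player 6's 7/26, contributing 58; the remaining 8 contribute 0. Total contributed: 58.
The group account pays out 4.5 × 58 = 261.00 in total (split across the unequal shares, but the aggregate is all that matters for the group sum).
The 8 free-riders keep 58 each, adding 464. Group total = 464 + 261.00 = 725.00.

725.00 tokens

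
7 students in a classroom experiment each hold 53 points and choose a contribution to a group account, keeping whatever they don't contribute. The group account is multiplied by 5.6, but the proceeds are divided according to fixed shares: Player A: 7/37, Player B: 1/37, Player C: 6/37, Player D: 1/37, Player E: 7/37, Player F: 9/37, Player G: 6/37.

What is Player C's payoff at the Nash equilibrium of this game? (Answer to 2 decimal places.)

197.39 points

A player with share s gets back 5.6·s per unit contributed, so full contribution is dominant for anyone with s > 1/5.6 = 0.1786 and zero contribution is dominant for anyone below.
Player A, Player E and Player F clear that bar, contributing 53 each; the remaining 4 contribute 0. Total contributed: 159.
Player C keeps 53 and receives 5.6 × 159 × 6/37 = 144.39 from the group account, for a payoff of 197.39.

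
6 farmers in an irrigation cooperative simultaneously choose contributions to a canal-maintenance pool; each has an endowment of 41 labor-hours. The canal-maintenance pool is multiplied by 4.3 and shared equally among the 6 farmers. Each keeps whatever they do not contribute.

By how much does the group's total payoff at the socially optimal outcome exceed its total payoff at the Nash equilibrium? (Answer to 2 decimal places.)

811.80 labor-hours

Each contributed unit returns 4.3/6 = 0.7167 to its contributor — below 1 — so contributing 0 is dominant for every player. At the Nash equilibrium everyone keeps their 41, and the group total is 6 × 41 = 246.
Each contributed unit returns 4.300 to the group as a whole (0.7167 to each of 6 players), which exceeds 1, so the social optimum is full contribution: group total = 4.300 × 246 = 1057.80.
Efficiency loss = 1057.80 − 246 = 811.80.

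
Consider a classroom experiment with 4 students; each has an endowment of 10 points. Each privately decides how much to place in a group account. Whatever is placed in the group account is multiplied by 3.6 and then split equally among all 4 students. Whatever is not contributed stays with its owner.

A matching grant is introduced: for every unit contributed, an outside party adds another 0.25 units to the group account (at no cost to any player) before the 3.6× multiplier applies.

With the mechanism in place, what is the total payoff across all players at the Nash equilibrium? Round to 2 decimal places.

180.00 points

With the mechanism, a contributed unit returns 3.6 × 1.25 / 4 = 1.1250 per unit of net cost to the contributor — now above 1 — so contributing fully is weakly dominant for every player.
At the Nash equilibrium everyone contributes 10. Group total payoff = 3.6 × 1.25 × 40 = 180.00.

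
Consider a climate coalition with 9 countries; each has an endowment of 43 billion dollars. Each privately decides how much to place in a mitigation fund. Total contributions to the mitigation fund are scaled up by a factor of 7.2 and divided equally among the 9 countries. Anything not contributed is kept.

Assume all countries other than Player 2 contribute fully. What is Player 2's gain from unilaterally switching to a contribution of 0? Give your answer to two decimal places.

8.60 billion dollars

Switching from a contribution of 43 to 0 lets Player 2 keep an extra 43 billion dollars, but lowers the mitigation fund by 43, which costs Player 2 their own share of that drop: 7.2/9 × 43 = 34.40.
Net gain = 43 − 34.40 = 8.60. The private return per contributed unit (0.8000) is below 1, so free-riding is indeed the best response regardless of what the others do.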